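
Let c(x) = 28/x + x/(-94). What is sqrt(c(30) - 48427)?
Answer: 529*I*sqrt(86010)/705 ≈ 220.06*I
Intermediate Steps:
c(x) = 28/x - x/94 (c(x) = 28/x + x*(-1/94) = 28/x - x/94)
sqrt(c(30) - 48427) = sqrt((28/30 - 1/94*30) - 48427) = sqrt((28*(1/30) - 15/47) - 48427) = sqrt((14/15 - 15/47) - 48427) = sqrt(433/705 - 48427) = sqrt(-34140602/705) = 529*I*sqrt(86010)/705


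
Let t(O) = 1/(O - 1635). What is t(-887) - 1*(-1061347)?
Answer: 2676717133/2522 ≈ 1.0613e+6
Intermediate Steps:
t(O) = 1/(-1635 + O)
t(-887) - 1*(-1061347) = 1/(-1635 - 887) - 1*(-1061347) = 1/(-2522) + 1061347 = -1/2522 + 1061347 = 2676717133/2522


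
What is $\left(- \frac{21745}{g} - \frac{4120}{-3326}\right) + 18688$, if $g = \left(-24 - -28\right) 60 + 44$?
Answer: $\frac{8790616001}{472292} \approx 18613.0$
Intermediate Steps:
$g = 284$ ($g = \left(-24 + 28\right) 60 + 44 = 4 \cdot 60 + 44 = 240 + 44 = 284$)
$\left(- \frac{21745}{g} - \frac{4120}{-3326}\right) + 18688 = \left(- \frac{21745}{284} - \frac{4120}{-3326}\right) + 18688 = \left(\left(-21745\right) \frac{1}{284} - - \frac{2060}{1663}\right) + 18688 = \left(- \frac{21745}{284} + \frac{2060}{1663}\right) + 18688 = - \frac{35576895}{472292} + 18688 = \frac{8790616001}{472292}$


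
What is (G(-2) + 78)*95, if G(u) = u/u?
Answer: 7505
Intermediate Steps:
G(u) = 1
(G(-2) + 78)*95 = (1 + 78)*95 = 79*95 = 7505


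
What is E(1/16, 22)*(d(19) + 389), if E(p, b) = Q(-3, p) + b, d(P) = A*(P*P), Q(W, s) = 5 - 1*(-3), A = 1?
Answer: 22500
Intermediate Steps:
Q(W, s) = 8 (Q(W, s) = 5 + 3 = 8)
d(P) = P² (d(P) = 1*(P*P) = 1*P² = P²)
E(p, b) = 8 + b
E(1/16, 22)*(d(19) + 389) = (8 + 22)*(19² + 389) = 30*(361 + 389) = 30*750 = 22500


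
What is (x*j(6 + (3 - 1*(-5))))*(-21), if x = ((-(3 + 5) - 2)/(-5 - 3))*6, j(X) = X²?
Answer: -30870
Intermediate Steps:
x = 15/2 (x = ((-1*8 - 2)/(-8))*6 = ((-8 - 2)*(-⅛))*6 = -10*(-⅛)*6 = (5/4)*6 = 15/2 ≈ 7.5000)
(x*j(6 + (3 - 1*(-5))))*(-21) = (15*(6 + (3 - 1*(-5)))²/2)*(-21) = (15*(6 + (3 + 5))²/2)*(-21) = (15*(6 + 8)²/2)*(-21) = ((15/2)*14²)*(-21) = ((15/2)*196)*(-21) = 1470*(-21) = -30870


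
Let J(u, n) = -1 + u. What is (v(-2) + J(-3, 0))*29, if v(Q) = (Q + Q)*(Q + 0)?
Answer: 116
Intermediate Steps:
v(Q) = 2*Q² (v(Q) = (2*Q)*Q = 2*Q²)
(v(-2) + J(-3, 0))*29 = (2*(-2)² + (-1 - 3))*29 = (2*4 - 4)*29 = (8 - 4)*29 = 4*29 = 116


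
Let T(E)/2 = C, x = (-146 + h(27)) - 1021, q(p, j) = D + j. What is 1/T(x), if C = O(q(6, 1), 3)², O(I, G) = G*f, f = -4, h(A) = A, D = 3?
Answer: 1/288 ≈ 0.0034722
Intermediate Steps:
q(p, j) = 3 + j
x = -1140 (x = (-146 + 27) - 1021 = -119 - 1021 = -1140)
O(I, G) = -4*G (O(I, G) = G*(-4) = -4*G)
C = 144 (C = (-4*3)² = (-12)² = 144)
T(E) = 288 (T(E) = 2*144 = 288)
1/T(x) = 1/288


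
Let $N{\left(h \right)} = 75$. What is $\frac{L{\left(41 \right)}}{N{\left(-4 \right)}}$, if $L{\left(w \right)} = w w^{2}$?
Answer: $\frac{68921}{75} \approx 918.95$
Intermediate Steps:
$L{\left(w \right)} = w^{3}$
$\frac{L{\left(41 \right)}}{N{\left(-4 \right)}} = \frac{41^{3}}{75} = 68921 \cdot \frac{1}{75} = \frac{68921}{75}$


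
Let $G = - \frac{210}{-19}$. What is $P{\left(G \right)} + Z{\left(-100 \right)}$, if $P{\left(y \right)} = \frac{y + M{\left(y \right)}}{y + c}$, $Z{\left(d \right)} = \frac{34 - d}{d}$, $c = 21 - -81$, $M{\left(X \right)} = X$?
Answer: $- \frac{10243}{8950} \approx -1.1445$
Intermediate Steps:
$c = 102$ ($c = 21 + 81 = 102$)
$G = \frac{210}{19}$ ($G = \left(-210\right) \left(- \frac{1}{19}\right) = \frac{210}{19} \approx 11.053$)
$Z{\left(d \right)} = \frac{34 - d}{d}$
$P{\left(y \right)} = \frac{2 y}{102 + y}$ ($P{\left(y \right)} = \frac{y + y}{y + 102} = \frac{2 y}{102 + y}$)
$P{\left(G \right)} + Z{\left(-100 \right)} = 2 \cdot \frac{210}{19} \frac{1}{102 + \frac{210}{19}} + \frac{34 - -100}{-100} = 2 \cdot \frac{210}{19} \frac{1}{\frac{2148}{19}} - \frac{34 + 100}{100} = 2 \cdot \frac{210}{19} \cdot \frac{19}{2148} - \frac{67}{50} = \frac{35}{179} - \frac{67}{50} = - \frac{10243}{8950}$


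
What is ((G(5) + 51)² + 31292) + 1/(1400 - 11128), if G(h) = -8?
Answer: 322395647/9728 ≈ 33141.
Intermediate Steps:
((G(5) + 51)² + 31292) + 1/(1400 - 11128) = ((-8 + 51)² + 31292) + 1/(1400 - 11128) = (43² + 31292) + 1/(-9728) = (1849 + 31292) - 1/9728 = 33141 - 1/9728 = 322395647/9728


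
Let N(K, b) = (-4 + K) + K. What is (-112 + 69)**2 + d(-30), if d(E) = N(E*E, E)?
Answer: 3645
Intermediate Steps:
N(K, b) = -4 + 2*K
d(E) = -4 + 2*E**2 (d(E) = -4 + 2*(E*E) = -4 + 2*E**2)
(-112 + 69)**2 + d(-30) = (-112 + 69)**2 + (-4 + 2*(-30)**2) = (-43)**2 + (-4 + 2*900) = 1849 + (-4 + 1800) = 1849 + 1796 = 3645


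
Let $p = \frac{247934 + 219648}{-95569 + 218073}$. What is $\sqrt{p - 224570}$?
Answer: $\frac{i \sqrt{210632272751737}}{30626} \approx 473.88 i$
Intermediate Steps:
$p = \frac{233791}{61252}$ ($p = \frac{467582}{122504} = 467582 \cdot \frac{1}{122504} = \frac{233791}{61252} \approx 3.8169$)
$\sqrt{p - 224570} = \sqrt{\frac{233791}{61252} - 224570} = \sqrt{- \frac{13755127849}{61252}} = \frac{i \sqrt{210632272751737}}{30626}$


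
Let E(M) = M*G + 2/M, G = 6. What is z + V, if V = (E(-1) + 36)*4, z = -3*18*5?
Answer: -158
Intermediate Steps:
E(M) = 2/M + 6*M (E(M) = M*6 + 2/M = 6*M + 2/M = 2/M + 6*M)
z = -270 (z = -54*5 = -270)
V = 112 (V = ((2/(-1) + 6*(-1)) + 36)*4 = ((2*(-1) - 6) + 36)*4 = ((-2 - 6) + 36)*4 = (-8 + 36)*4 = 28*4 = 112)
z + V = -270 + 112 = -158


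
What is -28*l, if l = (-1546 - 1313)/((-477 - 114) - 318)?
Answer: -26684/303 ≈ -88.066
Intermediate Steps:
l = 953/303 (l = -2859/(-591 - 318) = -2859/(-909) = -2859*(-1/909) = 953/303 ≈ 3.1452)
-28*l = -28*953/303 = -26684/303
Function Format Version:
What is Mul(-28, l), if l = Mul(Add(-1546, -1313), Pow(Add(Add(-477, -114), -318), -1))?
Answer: Rational(-26684, 303) ≈ -88.066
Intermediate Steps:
l = Rational(953, 303) (l = Mul(-2859, Pow(Add(-591, -318), -1)) = Mul(-2859, Pow(-909, -1)) = Mul(-2859, Rational(-1, 909)) = Rational(953, 303) ≈ 3.1452)
Mul(-28, l) = Mul(-28, Rational(953, 303)) = Rational(-26684, 303)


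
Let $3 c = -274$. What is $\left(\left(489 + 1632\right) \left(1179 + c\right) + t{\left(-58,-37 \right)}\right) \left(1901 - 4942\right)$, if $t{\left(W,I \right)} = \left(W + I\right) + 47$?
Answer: $-7015261613$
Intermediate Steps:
$c = - \frac{274}{3}$ ($c = \frac{1}{3} \left(-274\right) = - \frac{274}{3} \approx -91.333$)
$t{\left(W,I \right)} = 47 + I + W$ ($t{\left(W,I \right)} = \left(I + W\right) + 47 = 47 + I + W$)
$\left(\left(489 + 1632\right) \left(1179 + c\right) + t{\left(-58,-37 \right)}\right) \left(1901 - 4942\right) = \left(\left(489 + 1632\right) \left(1179 - \frac{274}{3}\right) - 48\right) \left(1901 - 4942\right) = \left(2121 \cdot \frac{3263}{3} - 48\right) \left(-3041\right) = \left(2306941 - 48\right) \left(-3041\right) = 2306893 \left(-3041\right) = -7015261613$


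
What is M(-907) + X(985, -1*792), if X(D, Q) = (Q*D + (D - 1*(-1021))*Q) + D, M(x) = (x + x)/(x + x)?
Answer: -2367886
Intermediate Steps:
M(x) = 1 (M(x) = (2*x)/((2*x)) = (2*x)*(1/(2*x)) = 1)
X(D, Q) = D + D*Q + Q*(1021 + D) (X(D, Q) = (D*Q + (D + 1021)*Q) + D = (D*Q + (1021 + D)*Q) + D = (D*Q + Q*(1021 + D)) + D = D + D*Q + Q*(1021 + D))
M(-907) + X(985, -1*792) = 1 + (985 + 1021*(-1*792) + 2*985*(-1*792)) = 1 + (985 + 1021*(-792) + 2*985*(-792)) = 1 + (985 - 808632 - 1560240) = 1 - 2367887 = -2367886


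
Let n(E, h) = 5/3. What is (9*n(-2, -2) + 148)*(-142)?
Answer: -23146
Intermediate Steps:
n(E, h) = 5/3 (n(E, h) = 5*(⅓) = 5/3)
(9*n(-2, -2) + 148)*(-142) = (9*(5/3) + 148)*(-142) = (15 + 148)*(-142) = 163*(-142) = -23146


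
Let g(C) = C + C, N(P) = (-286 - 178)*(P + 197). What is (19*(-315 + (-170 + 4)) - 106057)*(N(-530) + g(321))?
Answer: -17873120184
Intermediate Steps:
N(P) = -91408 - 464*P (N(P) = -464*(197 + P) = -91408 - 464*P)
g(C) = 2*C
(19*(-315 + (-170 + 4)) - 106057)*(N(-530) + g(321)) = (19*(-315 + (-170 + 4)) - 106057)*((-91408 - 464*(-530)) + 2*321) = (19*(-315 - 166) - 106057)*((-91408 + 245920) + 642) = (19*(-481) - 106057)*(154512 + 642) = (-9139 - 106057)*155154 = -115196*155154 = -17873120184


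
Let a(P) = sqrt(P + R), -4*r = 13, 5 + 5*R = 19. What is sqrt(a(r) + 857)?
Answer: sqrt(85700 + 30*I*sqrt(5))/10 ≈ 29.275 + 0.011457*I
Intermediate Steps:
R = 14/5 (R = -1 + (1/5)*19 = -1 + 19/5 = 14/5 ≈ 2.8000)
r = -13/4 (r = -1/4*13 = -13/4 ≈ -3.2500)
a(P) = sqrt(14/5 + P) (a(P) = sqrt(P + 14/5) = sqrt(14/5 + P))
sqrt(a(r) + 857) = sqrt(sqrt(70 + 25*(-13/4))/5 + 857) = sqrt(sqrt(70 - 325/4)/5 + 857) = sqrt(sqrt(-45/4)/5 + 857) = sqrt((3*I*sqrt(5)/2)/5 + 857) = sqrt(3*I*sqrt(5)/10 + 857) = sqrt(857 + 3*I*sqrt(5)/10)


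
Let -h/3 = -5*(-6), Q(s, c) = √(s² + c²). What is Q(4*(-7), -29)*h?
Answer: -450*√65 ≈ -3628.0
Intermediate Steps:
Q(s, c) = √(c² + s²)
h = -90 (h = -(-15)*(-6) = -3*30 = -90)
Q(4*(-7), -29)*h = √((-29)² + (4*(-7))²)*(-90) = √(841 + (-28)²)*(-90) = √(841 + 784)*(-90) = √1625*(-90) = (5*√65)*(-90) = -450*√65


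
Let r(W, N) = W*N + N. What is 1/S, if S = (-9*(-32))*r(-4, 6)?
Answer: -1/5184 ≈ -0.00019290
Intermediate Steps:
r(W, N) = N + N*W (r(W, N) = N*W + N = N + N*W)
S = -5184 (S = (-9*(-32))*(6*(1 - 4)) = 288*(6*(-3)) = 288*(-18) = -5184)
1/S = 1/(-5184) = -1/5184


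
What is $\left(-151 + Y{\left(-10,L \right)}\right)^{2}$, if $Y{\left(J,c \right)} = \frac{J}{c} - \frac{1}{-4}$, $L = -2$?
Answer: $\frac{339889}{16} \approx 21243.0$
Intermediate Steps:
$Y{\left(J,c \right)} = \frac{1}{4} + \frac{J}{c}$ ($Y{\left(J,c \right)} = \frac{J}{c} - - \frac{1}{4} = \frac{J}{c} + \frac{1}{4} = \frac{1}{4} + \frac{J}{c}$)
$\left(-151 + Y{\left(-10,L \right)}\right)^{2} = \left(-151 + \frac{-10 + \frac{1}{4} \left(-2\right)}{-2}\right)^{2} = \left(-151 - \frac{-10 - \frac{1}{2}}{2}\right)^{2} = \left(-151 - - \frac{21}{4}\right)^{2} = \left(-151 + \frac{21}{4}\right)^{2} = \left(- \frac{583}{4}\right)^{2} = \frac{339889}{16}$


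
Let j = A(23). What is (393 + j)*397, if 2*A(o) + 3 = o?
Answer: 159991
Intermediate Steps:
A(o) = -3/2 + o/2
j = 10 (j = -3/2 + (½)*23 = -3/2 + 23/2 = 10)
(393 + j)*397 = (393 + 10)*397 = 403*397 = 159991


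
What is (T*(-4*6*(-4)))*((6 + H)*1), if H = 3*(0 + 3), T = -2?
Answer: -2880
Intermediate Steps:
H = 9 (H = 3*3 = 9)
(T*(-4*6*(-4)))*((6 + H)*1) = (-2*(-4*6)*(-4))*((6 + 9)*1) = (-(-48)*(-4))*(15*1) = -2*96*15 = -192*15 = -2880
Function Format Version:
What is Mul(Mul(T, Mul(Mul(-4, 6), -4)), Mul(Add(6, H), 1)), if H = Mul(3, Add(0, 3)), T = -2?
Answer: -2880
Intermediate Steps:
H = 9 (H = Mul(3, 3) = 9)
Mul(Mul(T, Mul(Mul(-4, 6), -4)), Mul(Add(6, H), 1)) = Mul(Mul(-2, Mul(Mul(-4, 6), -4)), Mul(Add(6, 9), 1)) = Mul(Mul(-2, Mul(-24, -4)), Mul(15, 1)) = Mul(Mul(-2, 96), 15) = Mul(-192, 15) = -2880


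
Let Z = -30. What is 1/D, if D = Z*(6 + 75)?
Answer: -1/2430 ≈ -0.00041152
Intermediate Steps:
D = -2430 (D = -30*(6 + 75) = -30*81 = -2430)
1/D = 1/(-2430) = -1/2430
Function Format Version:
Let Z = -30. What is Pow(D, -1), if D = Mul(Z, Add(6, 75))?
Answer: Rational(-1, 2430) ≈ -0.00041152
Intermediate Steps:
D = -2430 (D = Mul(-30, Add(6, 75)) = Mul(-30, 81) = -2430)
Pow(D, -1) = Pow(-2430, -1) = Rational(-1, 2430)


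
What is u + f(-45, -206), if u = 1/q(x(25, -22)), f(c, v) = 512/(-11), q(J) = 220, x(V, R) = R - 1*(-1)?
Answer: -10239/220 ≈ -46.541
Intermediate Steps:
x(V, R) = 1 + R (x(V, R) = R + 1 = 1 + R)
f(c, v) = -512/11 (f(c, v) = 512*(-1/11) = -512/11)
u = 1/220 ≈ 0.0045455
u + f(-45, -206) = 1/220 - 512/11 = -10239/220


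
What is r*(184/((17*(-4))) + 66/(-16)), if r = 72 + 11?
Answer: -77107/136 ≈ -566.96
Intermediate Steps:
r = 83
r*(184/((17*(-4))) + 66/(-16)) = 83*(184/((17*(-4))) + 66/(-16)) = 83*(184/(-68) + 66*(-1/16)) = 83*(184*(-1/68) - 33/8) = 83*(-46/17 - 33/8) = 83*(-929/136) = -77107/136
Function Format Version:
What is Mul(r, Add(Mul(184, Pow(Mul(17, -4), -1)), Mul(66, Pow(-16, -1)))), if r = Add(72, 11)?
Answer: Rational(-77107, 136) ≈ -566.96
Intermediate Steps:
r = 83
Mul(r, Add(Mul(184, Pow(Mul(17, -4), -1)), Mul(66, Pow(-16, -1)))) = Mul(83, Add(Mul(184, Pow(Mul(17, -4), -1)), Mul(66, Pow(-16, -1)))) = Mul(83, Add(Mul(184, Pow(-68, -1)), Mul(66, Rational(-1, 16)))) = Mul(83, Add(Mul(184, Rational(-1, 68)), Rational(-33, 8))) = Mul(83, Add(Rational(-46, 17), Rational(-33, 8))) = Mul(83, Rational(-929, 136)) = Rational(-77107, 136)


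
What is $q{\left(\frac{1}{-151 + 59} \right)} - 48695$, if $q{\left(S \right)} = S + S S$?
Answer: $- \frac{412154571}{8464} \approx -48695.0$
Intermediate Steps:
$q{\left(S \right)} = S + S^{2}$
$q{\left(\frac{1}{-151 + 59} \right)} - 48695 = \frac{1 + \frac{1}{-151 + 59}}{-151 + 59} - 48695 = \frac{1 + \frac{1}{-92}}{-92} - 48695 = - \frac{1 - \frac{1}{92}}{92} - 48695 = \left(- \frac{1}{92}\right) \frac{91}{92} - 48695 = - \frac{91}{8464} - 48695 = - \frac{412154571}{8464}$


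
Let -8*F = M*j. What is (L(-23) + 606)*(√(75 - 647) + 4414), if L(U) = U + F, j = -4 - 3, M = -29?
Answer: 9845427/4 + 4461*I*√143/4 ≈ 2.4614e+6 + 13336.0*I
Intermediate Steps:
j = -7
F = -203/8 (F = -(-29)*(-7)/8 = -⅛*203 = -203/8 ≈ -25.375)
L(U) = -203/8 + U (L(U) = U - 203/8 = -203/8 + U)
(L(-23) + 606)*(√(75 - 647) + 4414) = ((-203/8 - 23) + 606)*(√(75 - 647) + 4414) = (-387/8 + 606)*(√(-572) + 4414) = 4461*(2*I*√143 + 4414)/8 = 4461*(4414 + 2*I*√143)/8 = 9845427/4 + 4461*I*√143/4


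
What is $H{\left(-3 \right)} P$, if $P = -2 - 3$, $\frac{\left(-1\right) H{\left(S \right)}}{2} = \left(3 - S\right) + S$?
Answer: $30$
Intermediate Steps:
$H{\left(S \right)} = -6$ ($H{\left(S \right)} = - 2 \left(\left(3 - S\right) + S\right) = \left(-2\right) 3 = -6$)
$P = -5$
$H{\left(-3 \right)} P = \left(-6\right) \left(-5\right) = 30$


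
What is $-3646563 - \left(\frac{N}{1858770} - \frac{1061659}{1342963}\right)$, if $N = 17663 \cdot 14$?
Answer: $- \frac{4551382644993014633}{1248129667755} \approx -3.6466 \cdot 10^{6}$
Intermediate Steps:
$N = 247282$
$-3646563 - \left(\frac{N}{1858770} - \frac{1061659}{1342963}\right) = -3646563 - \left(\frac{247282}{1858770} - \frac{1061659}{1342963}\right) = -3646563 - \left(247282 \cdot \frac{1}{1858770} - \frac{1061659}{1342963}\right) = -3646563 - \left(\frac{123641}{929385} - \frac{1061659}{1342963}\right) = -3646563 - - \frac{820644661432}{1248129667755} = -3646563 + \frac{820644661432}{1248129667755} = - \frac{4551382644993014633}{1248129667755}$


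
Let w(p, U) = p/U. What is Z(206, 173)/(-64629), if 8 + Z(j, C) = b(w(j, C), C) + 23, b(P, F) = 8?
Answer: -23/64629 ≈ -0.00035588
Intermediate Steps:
Z(j, C) = 23 (Z(j, C) = -8 + (8 + 23) = -8 + 31 = 23)
Z(206, 173)/(-64629) = 23/(-64629) = 23*(-1/64629) = -23/64629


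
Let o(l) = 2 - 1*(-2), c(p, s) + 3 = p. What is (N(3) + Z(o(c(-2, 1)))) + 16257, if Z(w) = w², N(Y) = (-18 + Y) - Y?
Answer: 16255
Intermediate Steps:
c(p, s) = -3 + p
N(Y) = -18
o(l) = 4 (o(l) = 2 + 2 = 4)
(N(3) + Z(o(c(-2, 1)))) + 16257 = (-18 + 4²) + 16257 = (-18 + 16) + 16257 = -2 + 16257 = 16255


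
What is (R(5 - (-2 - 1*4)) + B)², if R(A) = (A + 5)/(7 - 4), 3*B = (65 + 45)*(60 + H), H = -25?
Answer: 14945956/9 ≈ 1.6607e+6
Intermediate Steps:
B = 3850/3 (B = ((65 + 45)*(60 - 25))/3 = (110*35)/3 = (⅓)*3850 = 3850/3 ≈ 1283.3)
R(A) = 5/3 + A/3 (R(A) = (5 + A)/3 = (5 + A)*(⅓) = 5/3 + A/3)
(R(5 - (-2 - 1*4)) + B)² = ((5/3 + (5 - (-2 - 1*4))/3) + 3850/3)² = ((5/3 + (5 - (-2 - 4))/3) + 3850/3)² = ((5/3 + (5 - 1*(-6))/3) + 3850/3)² = ((5/3 + (5 + 6)/3) + 3850/3)² = ((5/3 + (⅓)*11) + 3850/3)² = ((5/3 + 11/3) + 3850/3)² = (16/3 + 3850/3)² = (3866/3)² = 14945956/9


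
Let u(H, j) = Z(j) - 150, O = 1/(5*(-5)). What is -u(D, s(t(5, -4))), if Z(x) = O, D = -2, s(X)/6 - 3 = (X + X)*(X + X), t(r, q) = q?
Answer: 3751/25 ≈ 150.04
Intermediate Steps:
s(X) = 18 + 24*X**2 (s(X) = 18 + 6*((X + X)*(X + X)) = 18 + 6*((2*X)*(2*X)) = 18 + 6*(4*X**2) = 18 + 24*X**2)
O = -1/25 (O = 1/(-25) = -1/25 ≈ -0.040000)
Z(x) = -1/25
u(H, j) = -3751/25 (u(H, j) = -1/25 - 150 = -3751/25)
-u(D, s(t(5, -4))) = -1*(-3751/25) = 3751/25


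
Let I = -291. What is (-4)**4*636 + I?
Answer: 162525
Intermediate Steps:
(-4)**4*636 + I = (-4)**4*636 - 291 = 256*636 - 291 = 162816 - 291 = 162525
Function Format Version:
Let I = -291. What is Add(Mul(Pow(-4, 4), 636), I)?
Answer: 162525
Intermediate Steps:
Add(Mul(Pow(-4, 4), 636), I) = Add(Mul(Pow(-4, 4), 636), -291) = Add(Mul(256, 636), -291) = Add(162816, -291) = 162525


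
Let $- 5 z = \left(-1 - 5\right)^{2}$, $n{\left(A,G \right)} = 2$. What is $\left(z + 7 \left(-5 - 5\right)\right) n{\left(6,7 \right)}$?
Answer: $- \frac{772}{5} \approx -154.4$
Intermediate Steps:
$z = - \frac{36}{5}$ ($z = - \frac{\left(-1 - 5\right)^{2}}{5} = - \frac{\left(-6\right)^{2}}{5} = \left(- \frac{1}{5}\right) 36 = - \frac{36}{5} \approx -7.2$)
$\left(z + 7 \left(-5 - 5\right)\right) n{\left(6,7 \right)} = \left(- \frac{36}{5} + 7 \left(-5 - 5\right)\right) 2 = \left(- \frac{36}{5} + 7 \left(-10\right)\right) 2 = \left(- \frac{36}{5} - 70\right) 2 = \left(- \frac{386}{5}\right) 2 = - \frac{772}{5}$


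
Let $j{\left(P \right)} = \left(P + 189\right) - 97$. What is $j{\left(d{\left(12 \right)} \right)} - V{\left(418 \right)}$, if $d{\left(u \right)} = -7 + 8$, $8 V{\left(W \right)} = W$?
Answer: $\frac{163}{4} \approx 40.75$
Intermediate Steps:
$V{\left(W \right)} = \frac{W}{8}$
$d{\left(u \right)} = 1$
$j{\left(P \right)} = 92 + P$ ($j{\left(P \right)} = \left(189 + P\right) - 97 = 92 + P$)
$j{\left(d{\left(12 \right)} \right)} - V{\left(418 \right)} = \left(92 + 1\right) - \frac{1}{8} \cdot 418 = 93 - \frac{209}{4} = \frac{163}{4}$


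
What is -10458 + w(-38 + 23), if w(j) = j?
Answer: -10473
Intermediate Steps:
-10458 + w(-38 + 23) = -10458 + (-38 + 23) = -10458 - 15 = -10473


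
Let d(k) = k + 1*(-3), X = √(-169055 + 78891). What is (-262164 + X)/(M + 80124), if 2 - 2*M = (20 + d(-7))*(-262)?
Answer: -87388/27145 + 2*I*√22541/81435 ≈ -3.2193 + 0.0036873*I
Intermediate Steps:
X = 2*I*√22541 (X = √(-90164) = 2*I*√22541 ≈ 300.27*I)
d(k) = -3 + k (d(k) = k - 3 = -3 + k)
M = 1311 (M = 1 - (20 + (-3 - 7))*(-262)/2 = 1 - (20 - 10)*(-262)/2 = 1 - 5*(-262) = 1 - ½*(-2620) = 1 + 1310 = 1311)
(-262164 + X)/(M + 80124) = (-262164 + 2*I*√22541)/(1311 + 80124) = (-262164 + 2*I*√22541)/81435 = (-262164 + 2*I*√22541)*(1/81435) = -87388/27145 + 2*I*√22541/81435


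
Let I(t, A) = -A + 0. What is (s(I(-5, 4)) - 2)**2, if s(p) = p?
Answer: 36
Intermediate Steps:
I(t, A) = -A
(s(I(-5, 4)) - 2)**2 = (-1*4 - 2)**2 = (-4 - 2)**2 = (-6)**2 = 36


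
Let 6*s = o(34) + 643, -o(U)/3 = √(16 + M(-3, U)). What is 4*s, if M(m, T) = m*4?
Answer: 1274/3 ≈ 424.67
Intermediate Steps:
M(m, T) = 4*m
o(U) = -6 (o(U) = -3*√(16 + 4*(-3)) = -3*√(16 - 12) = -3*√4 = -3*2 = -6)
s = 637/6 (s = (-6 + 643)/6 = (⅙)*637 = 637/6 ≈ 106.17)
4*s = 4*(637/6) = 1274/3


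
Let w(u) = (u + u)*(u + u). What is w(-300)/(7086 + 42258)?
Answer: 1875/257 ≈ 7.2957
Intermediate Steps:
w(u) = 4*u² (w(u) = (2*u)*(2*u) = 4*u²)
w(-300)/(7086 + 42258) = (4*(-300)²)/(7086 + 42258) = (4*90000)/49344 = 360000*(1/49344) = 1875/257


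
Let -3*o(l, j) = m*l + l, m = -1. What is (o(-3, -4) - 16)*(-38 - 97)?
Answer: 2160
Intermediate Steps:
o(l, j) = 0 (o(l, j) = -(-l + l)/3 = -⅓*0 = 0)
(o(-3, -4) - 16)*(-38 - 97) = (0 - 16)*(-38 - 97) = -16*(-135) = 2160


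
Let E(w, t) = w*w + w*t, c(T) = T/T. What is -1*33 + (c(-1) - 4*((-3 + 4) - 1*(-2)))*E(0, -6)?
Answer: -33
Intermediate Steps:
c(T) = 1
E(w, t) = w² + t*w
-1*33 + (c(-1) - 4*((-3 + 4) - 1*(-2)))*E(0, -6) = -1*33 + (1 - 4*((-3 + 4) - 1*(-2)))*(0*(-6 + 0)) = -33 + (1 - 4*(1 + 2))*(0*(-6)) = -33 + (1 - 4*3)*0 = -33 + (1 - 1*12)*0 = -33 + (1 - 12)*0 = -33 - 11*0 = -33 + 0 = -33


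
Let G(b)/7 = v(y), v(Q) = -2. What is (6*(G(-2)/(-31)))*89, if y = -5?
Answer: 7476/31 ≈ 241.16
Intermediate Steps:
G(b) = -14 (G(b) = 7*(-2) = -14)
(6*(G(-2)/(-31)))*89 = (6*(-14/(-31)))*89 = (6*(-14*(-1/31)))*89 = (6*(14/31))*89 = (84/31)*89 = 7476/31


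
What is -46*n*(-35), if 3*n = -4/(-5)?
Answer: 1288/3 ≈ 429.33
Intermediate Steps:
n = 4/15 (n = (-4/(-5))/3 = (-4*(-1/5))/3 = (1/3)*(4/5) = 4/15 ≈ 0.26667)
-46*n*(-35) = -46*4/15*(-35) = -184/15*(-35) = 1288/3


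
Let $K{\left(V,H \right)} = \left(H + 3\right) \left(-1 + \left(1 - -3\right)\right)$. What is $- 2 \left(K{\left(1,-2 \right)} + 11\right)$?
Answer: $-28$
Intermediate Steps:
$K{\left(V,H \right)} = 9 + 3 H$ ($K{\left(V,H \right)} = \left(3 + H\right) \left(-1 + \left(1 + 3\right)\right) = \left(3 + H\right) \left(-1 + 4\right) = \left(3 + H\right) 3 = 9 + 3 H$)
$- 2 \left(K{\left(1,-2 \right)} + 11\right) = - 2 \left(\left(9 + 3 \left(-2\right)\right) + 11\right) = - 2 \left(\left(9 - 6\right) + 11\right) = - 2 \left(3 + 11\right) = \left(-2\right) 14 = -28$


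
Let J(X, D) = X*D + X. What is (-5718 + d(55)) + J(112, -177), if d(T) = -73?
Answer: -25503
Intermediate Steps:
J(X, D) = X + D*X (J(X, D) = D*X + X = X + D*X)
(-5718 + d(55)) + J(112, -177) = (-5718 - 73) + 112*(1 - 177) = -5791 + 112*(-176) = -5791 - 19712 = -25503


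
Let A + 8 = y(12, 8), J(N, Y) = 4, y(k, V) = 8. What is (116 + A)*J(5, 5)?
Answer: 464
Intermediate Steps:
A = 0 (A = -8 + 8 = 0)
(116 + A)*J(5, 5) = (116 + 0)*4 = 116*4 = 464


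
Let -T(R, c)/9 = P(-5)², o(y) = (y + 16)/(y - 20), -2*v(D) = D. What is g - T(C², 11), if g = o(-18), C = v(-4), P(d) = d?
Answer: 4276/19 ≈ 225.05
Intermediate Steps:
v(D) = -D/2
C = 2 (C = -½*(-4) = 2)
o(y) = (16 + y)/(-20 + y)
g = 1/19 (g = (16 - 18)/(-20 - 18) = -2/(-38) = -1/38*(-2) = 1/19 ≈ 0.052632)
T(R, c) = -225 (T(R, c) = -9*(-5)² = -9*25 = -225)
g - T(C², 11) = 1/19 - 1*(-225) = 1/19 + 225 = 4276/19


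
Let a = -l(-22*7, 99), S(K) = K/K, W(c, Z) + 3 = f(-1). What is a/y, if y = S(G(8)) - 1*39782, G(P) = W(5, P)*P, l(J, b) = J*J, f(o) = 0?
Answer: 3388/5683 ≈ 0.59616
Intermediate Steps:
l(J, b) = J**2
W(c, Z) = -3 (W(c, Z) = -3 + 0 = -3)
G(P) = -3*P
S(K) = 1
y = -39781 (y = 1 - 1*39782 = 1 - 39782 = -39781)
a = -23716 (a = -(-22*7)**2 = -1*(-154)**2 = -1*23716 = -23716)
a/y = -23716/(-39781) = -23716*(-1/39781) = 3388/5683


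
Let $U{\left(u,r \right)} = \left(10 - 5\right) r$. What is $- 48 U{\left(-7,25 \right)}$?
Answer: $-6000$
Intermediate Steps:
$U{\left(u,r \right)} = 5 r$ ($U{\left(u,r \right)} = \left(10 - 5\right) r = 5 r$)
$- 48 U{\left(-7,25 \right)} = - 48 \cdot 5 \cdot 25 = \left(-48\right) 125 = -6000$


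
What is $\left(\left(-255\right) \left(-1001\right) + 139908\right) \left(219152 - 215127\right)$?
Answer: $1590531075$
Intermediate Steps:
$\left(\left(-255\right) \left(-1001\right) + 139908\right) \left(219152 - 215127\right) = \left(255255 + 139908\right) 4025 = 395163 \cdot 4025 = 1590531075$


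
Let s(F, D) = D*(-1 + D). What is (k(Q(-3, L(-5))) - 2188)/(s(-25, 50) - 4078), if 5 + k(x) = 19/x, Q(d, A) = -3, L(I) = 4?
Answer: 3299/2442 ≈ 1.3509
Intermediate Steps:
k(x) = -5 + 19/x
(k(Q(-3, L(-5))) - 2188)/(s(-25, 50) - 4078) = ((-5 + 19/(-3)) - 2188)/(50*(-1 + 50) - 4078) = ((-5 + 19*(-⅓)) - 2188)/(50*49 - 4078) = ((-5 - 19/3) - 2188)/(2450 - 4078) = (-34/3 - 2188)/(-1628) = -6598/3*(-1/1628) = 3299/2442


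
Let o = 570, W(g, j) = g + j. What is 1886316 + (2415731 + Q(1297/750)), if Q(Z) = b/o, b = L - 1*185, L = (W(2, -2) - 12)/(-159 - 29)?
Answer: 57625915219/13395 ≈ 4.3020e+6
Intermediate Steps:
L = 3/47 (L = ((2 - 2) - 12)/(-159 - 29) = (0 - 12)/(-188) = -12*(-1/188) = 3/47 ≈ 0.063830)
b = -8692/47 (b = 3/47 - 1*185 = 3/47 - 185 = -8692/47 ≈ -184.94)
Q(Z) = -4346/13395 (Q(Z) = -8692/47/570 = -8692/47*1/570 = -4346/13395)
1886316 + (2415731 + Q(1297/750)) = 1886316 + (2415731 - 4346/13395) = 1886316 + 32358712399/13395 = 57625915219/13395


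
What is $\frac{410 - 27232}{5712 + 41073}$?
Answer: $- \frac{26822}{46785} \approx -0.5733$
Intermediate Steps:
$\frac{410 - 27232}{5712 + 41073} = - \frac{26822}{46785}$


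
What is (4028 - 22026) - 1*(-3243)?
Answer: -14755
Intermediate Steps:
(4028 - 22026) - 1*(-3243) = -17998 + 3243 = -14755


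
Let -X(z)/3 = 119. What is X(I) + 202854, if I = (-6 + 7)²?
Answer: 202497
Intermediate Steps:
I = 1 (I = 1² = 1)
X(z) = -357 (X(z) = -3*119 = -357)
X(I) + 202854 = -357 + 202854 = 202497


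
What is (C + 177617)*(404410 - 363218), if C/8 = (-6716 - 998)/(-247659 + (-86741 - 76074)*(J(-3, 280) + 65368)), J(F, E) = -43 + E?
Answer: 39075886218687323640/5340862867 ≈ 7.3164e+9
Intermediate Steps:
C = 30856/5340862867 (C = 8*((-6716 - 998)/(-247659 + (-86741 - 76074)*((-43 + 280) + 65368))) = 8*(-7714/(-247659 - 162815*(237 + 65368))) = 8*(-7714/(-247659 - 162815*65605)) = 8*(-7714/(-247659 - 10681478075)) = 8*(-7714/(-10681725734)) = 8*(-7714*(-1/10681725734)) = 8*(3857/5340862867) = 30856/5340862867 ≈ 5.7773e-6)
(C + 177617)*(404410 - 363218) = (30856/5340862867 + 177617)*(404410 - 363218) = (948628039878795/5340862867)*41192 = 39075886218687323640/5340862867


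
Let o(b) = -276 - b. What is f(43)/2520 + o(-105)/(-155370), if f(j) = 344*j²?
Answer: 823537097/3262770 ≈ 252.40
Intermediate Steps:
f(43)/2520 + o(-105)/(-155370) = (344*43²)/2520 + (-276 - 1*(-105))/(-155370) = (344*1849)*(1/2520) + (-276 + 105)*(-1/155370) = 636056*(1/2520) - 171*(-1/155370) = 79507/315 + 57/51790 = 823537097/3262770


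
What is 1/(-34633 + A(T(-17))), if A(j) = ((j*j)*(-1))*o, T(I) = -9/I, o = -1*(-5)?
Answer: -289/10009342 ≈ -2.8873e-5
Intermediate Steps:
o = 5
A(j) = -5*j² (A(j) = ((j*j)*(-1))*5 = (j²*(-1))*5 = -j²*5 = -5*j²)
1/(-34633 + A(T(-17))) = 1/(-34633 - 5*(-9/(-17))²) = 1/(-34633 - 5*(-9*(-1/17))²) = 1/(-34633 - 5*(9/17)²) = 1/(-34633 - 5*81/289) = 1/(-34633 - 405/289) = 1/(-10009342/289) = -289/10009342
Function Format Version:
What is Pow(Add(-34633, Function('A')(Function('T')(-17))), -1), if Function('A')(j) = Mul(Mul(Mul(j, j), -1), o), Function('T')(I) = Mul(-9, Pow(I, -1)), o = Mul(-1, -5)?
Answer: Rational(-289, 10009342) ≈ -2.8873e-5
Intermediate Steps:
o = 5
Function('A')(j) = Mul(-5, Pow(j, 2)) (Function('A')(j) = Mul(Mul(Mul(j, j), -1), 5) = Mul(Mul(Pow(j, 2), -1), 5) = Mul(Mul(-1, Pow(j, 2)), 5) = Mul(-5, Pow(j, 2)))
Pow(Add(-34633, Function('A')(Function('T')(-17))), -1) = Pow(Add(-34633, Mul(-5, Pow(Mul(-9, Pow(-17, -1)), 2))), -1) = Pow(Add(-34633, Mul(-5, Pow(Mul(-9, Rational(-1, 17)), 2))), -1) = Pow(Add(-34633, Mul(-5, Pow(Rational(9, 17), 2))), -1) = Pow(Add(-34633, Mul(-5, Rational(81, 289))), -1) = Pow(Add(-34633, Rational(-405, 289)), -1) = Pow(Rational(-10009342, 289), -1) = Rational(-289, 10009342)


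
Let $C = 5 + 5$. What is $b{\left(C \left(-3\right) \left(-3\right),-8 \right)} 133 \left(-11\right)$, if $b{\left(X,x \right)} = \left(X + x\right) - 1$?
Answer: $-118503$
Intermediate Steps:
$C = 10$
$b{\left(X,x \right)} = -1 + X + x$
$b{\left(C \left(-3\right) \left(-3\right),-8 \right)} 133 \left(-11\right) = \left(-1 + 10 \left(-3\right) \left(-3\right) - 8\right) 133 \left(-11\right) = \left(-1 - -90 - 8\right) 133 \left(-11\right) = \left(-1 + 90 - 8\right) 133 \left(-11\right) = 81 \cdot 133 \left(-11\right) = 10773 \left(-11\right) = -118503$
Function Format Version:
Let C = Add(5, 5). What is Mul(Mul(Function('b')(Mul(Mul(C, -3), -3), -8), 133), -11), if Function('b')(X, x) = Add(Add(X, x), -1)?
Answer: -118503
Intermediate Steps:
C = 10
Function('b')(X, x) = Add(-1, X, x)
Mul(Mul(Function('b')(Mul(Mul(C, -3), -3), -8), 133), -11) = Mul(Mul(Add(-1, Mul(Mul(10, -3), -3), -8), 133), -11) = Mul(Mul(Add(-1, Mul(-30, -3), -8), 133), -11) = Mul(Mul(Add(-1, 90, -8), 133), -11) = Mul(Mul(81, 133), -11) = Mul(10773, -11) = -118503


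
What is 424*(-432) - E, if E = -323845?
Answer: 140677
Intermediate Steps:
424*(-432) - E = 424*(-432) - 1*(-323845) = -183168 + 323845 = 140677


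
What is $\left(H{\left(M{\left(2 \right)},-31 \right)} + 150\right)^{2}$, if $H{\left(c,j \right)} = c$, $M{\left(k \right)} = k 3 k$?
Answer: $26244$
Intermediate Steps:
$M{\left(k \right)} = 3 k^{2}$ ($M{\left(k \right)} = 3 k k = 3 k^{2}$)
$\left(H{\left(M{\left(2 \right)},-31 \right)} + 150\right)^{2} = \left(3 \cdot 2^{2} + 150\right)^{2} = \left(3 \cdot 4 + 150\right)^{2} = \left(12 + 150\right)^{2} = 162^{2} = 26244$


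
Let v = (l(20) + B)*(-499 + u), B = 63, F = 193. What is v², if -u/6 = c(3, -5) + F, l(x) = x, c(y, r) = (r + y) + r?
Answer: 17968062025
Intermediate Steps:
c(y, r) = y + 2*r
u = -1116 (u = -6*((3 + 2*(-5)) + 193) = -6*((3 - 10) + 193) = -6*(-7 + 193) = -6*186 = -1116)
v = -134045 (v = (20 + 63)*(-499 - 1116) = 83*(-1615) = -134045)
v² = (-134045)² = 17968062025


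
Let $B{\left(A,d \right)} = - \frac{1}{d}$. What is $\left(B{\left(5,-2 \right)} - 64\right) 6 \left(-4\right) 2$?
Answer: $3048$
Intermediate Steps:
$\left(B{\left(5,-2 \right)} - 64\right) 6 \left(-4\right) 2 = \left(- \frac{1}{-2} - 64\right) 6 \left(-4\right) 2 = \left(\left(-1\right) \left(- \frac{1}{2}\right) - 64\right) \left(\left(-24\right) 2\right) = \left(\frac{1}{2} - 64\right) \left(-48\right) = \left(- \frac{127}{2}\right) \left(-48\right) = 3048$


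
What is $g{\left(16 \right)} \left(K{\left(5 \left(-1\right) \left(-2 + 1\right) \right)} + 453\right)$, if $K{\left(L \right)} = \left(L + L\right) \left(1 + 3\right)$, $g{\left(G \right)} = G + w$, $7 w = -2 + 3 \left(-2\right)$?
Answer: $\frac{51272}{7} \approx 7324.6$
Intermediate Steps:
$w = - \frac{8}{7}$ ($w = \frac{-2 + 3 \left(-2\right)}{7} = \frac{-2 - 6}{7} = \frac{1}{7} \left(-8\right) = - \frac{8}{7} \approx -1.1429$)
$g{\left(G \right)} = - \frac{8}{7} + G$ ($g{\left(G \right)} = G - \frac{8}{7} = - \frac{8}{7} + G$)
$K{\left(L \right)} = 8 L$ ($K{\left(L \right)} = 2 L 4 = 8 L$)
$g{\left(16 \right)} \left(K{\left(5 \left(-1\right) \left(-2 + 1\right) \right)} + 453\right) = \left(- \frac{8}{7} + 16\right) \left(8 \cdot 5 \left(-1\right) \left(-2 + 1\right) + 453\right) = \frac{104 \left(8 \left(\left(-5\right) \left(-1\right)\right) + 453\right)}{7} = \frac{104 \left(8 \cdot 5 + 453\right)}{7} = \frac{104 \left(40 + 453\right)}{7} = \frac{104}{7} \cdot 493 = \frac{51272}{7}$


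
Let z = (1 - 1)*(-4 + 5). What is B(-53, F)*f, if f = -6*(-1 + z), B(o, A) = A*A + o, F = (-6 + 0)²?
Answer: 7458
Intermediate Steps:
z = 0 (z = 0*1 = 0)
F = 36 (F = (-6)² = 36)
B(o, A) = o + A² (B(o, A) = A² + o = o + A²)
f = 6 (f = -6*(-1 + 0) = -6*(-1) = 6)
B(-53, F)*f = (-53 + 36²)*6 = (-53 + 1296)*6 = 1243*6 = 7458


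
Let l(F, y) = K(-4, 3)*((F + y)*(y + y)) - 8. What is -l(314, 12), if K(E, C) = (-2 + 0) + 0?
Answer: 15656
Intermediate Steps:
K(E, C) = -2 (K(E, C) = -2 + 0 = -2)
l(F, y) = -8 - 4*y*(F + y) (l(F, y) = -2*(F + y)*(y + y) - 8 = -2*(F + y)*2*y - 8 = -4*y*(F + y) - 8 = -8 - 4*y*(F + y))
-l(314, 12) = -(-8 - 4*12**2 - 4*314*12) = -(-8 - 4*144 - 15072) = -(-8 - 576 - 15072) = -1*(-15656) = 15656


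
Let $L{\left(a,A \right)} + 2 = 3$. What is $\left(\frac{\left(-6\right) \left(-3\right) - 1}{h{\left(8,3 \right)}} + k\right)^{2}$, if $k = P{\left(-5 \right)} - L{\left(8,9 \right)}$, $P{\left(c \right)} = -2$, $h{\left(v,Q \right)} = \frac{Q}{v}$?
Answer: $\frac{16129}{9} \approx 1792.1$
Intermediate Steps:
$L{\left(a,A \right)} = 1$ ($L{\left(a,A \right)} = -2 + 3 = 1$)
$k = -3$ ($k = -2 - 1 = -3$)
$\left(\frac{\left(-6\right) \left(-3\right) - 1}{h{\left(8,3 \right)}} + k\right)^{2} = \left(\frac{\left(-6\right) \left(-3\right) - 1}{3 \cdot \frac{1}{8}} - 3\right)^{2} = \left(\frac{18 - 1}{3 \cdot \frac{1}{8}} - 3\right)^{2} = \left(\frac{17}{\frac{3}{8}} - 3\right)^{2} = \left(17 \cdot \frac{8}{3} - 3\right)^{2} = \left(\frac{136}{3} - 3\right)^{2} = \left(\frac{127}{3}\right)^{2} = \frac{16129}{9}$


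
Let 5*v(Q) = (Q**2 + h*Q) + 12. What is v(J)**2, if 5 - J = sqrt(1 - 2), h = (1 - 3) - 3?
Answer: 96/25 - 22*I/5 ≈ 3.84 - 4.4*I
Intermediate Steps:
h = -5 (h = -2 - 3 = -5)
J = 5 - I (J = 5 - sqrt(1 - 2) = 5 - sqrt(-1) = 5 - I ≈ 5.0 - 1.0*I)
v(Q) = 12/5 - Q + Q**2/5 (v(Q) = ((Q**2 - 5*Q) + 12)/5 = (12 + Q**2 - 5*Q)/5 = 12/5 - Q + Q**2/5)
v(J)**2 = (12/5 - (5 - I) + (5 - I)**2/5)**2 = (12/5 + (-5 + I) + (5 - I)**2/5)**2 = (-13/5 + I + (5 - I)**2/5)**2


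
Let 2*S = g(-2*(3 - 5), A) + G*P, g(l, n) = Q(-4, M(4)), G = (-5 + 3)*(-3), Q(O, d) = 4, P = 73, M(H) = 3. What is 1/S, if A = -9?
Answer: 1/221 ≈ 0.0045249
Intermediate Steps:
G = 6 (G = -2*(-3) = 6)
g(l, n) = 4
S = 221 (S = (4 + 6*73)/2 = (4 + 438)/2 = (1/2)*442 = 221)
1/S = 1/221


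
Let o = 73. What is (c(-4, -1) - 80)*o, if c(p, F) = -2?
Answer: -5986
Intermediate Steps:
(c(-4, -1) - 80)*o = (-2 - 80)*73 = -82*73 = -5986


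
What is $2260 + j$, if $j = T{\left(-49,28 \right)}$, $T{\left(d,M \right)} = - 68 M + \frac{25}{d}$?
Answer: $\frac{17419}{49} \approx 355.49$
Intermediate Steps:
$j = - \frac{93321}{49}$ ($j = \left(-68\right) 28 + \frac{25}{-49} = -1904 + 25 \left(- \frac{1}{49}\right) = -1904 - \frac{25}{49} = - \frac{93321}{49} \approx -1904.5$)
$2260 + j = 2260 - \frac{93321}{49} = \frac{17419}{49}$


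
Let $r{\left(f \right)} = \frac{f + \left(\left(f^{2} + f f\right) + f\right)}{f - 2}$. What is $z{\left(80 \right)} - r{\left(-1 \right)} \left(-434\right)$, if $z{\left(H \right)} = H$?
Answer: $80$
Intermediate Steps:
$r{\left(f \right)} = \frac{2 f + 2 f^{2}}{-2 + f}$ ($r{\left(f \right)} = \frac{f + \left(\left(f^{2} + f^{2}\right) + f\right)}{-2 + f} = \frac{f + \left(2 f^{2} + f\right)}{-2 + f} = \frac{f + \left(f + 2 f^{2}\right)}{-2 + f} = \frac{2 f + 2 f^{2}}{-2 + f}$)
$z{\left(80 \right)} - r{\left(-1 \right)} \left(-434\right) = 80 - 2 \left(-1\right) \frac{1}{-2 - 1} \left(1 - 1\right) \left(-434\right) = 80 - 2 \left(-1\right) \frac{1}{-3} \cdot 0 \left(-434\right) = 80 - 2 \left(-1\right) \left(- \frac{1}{3}\right) 0 \left(-434\right) = 80 - 0 \left(-434\right) = 80 - 0 = 80 + 0 = 80$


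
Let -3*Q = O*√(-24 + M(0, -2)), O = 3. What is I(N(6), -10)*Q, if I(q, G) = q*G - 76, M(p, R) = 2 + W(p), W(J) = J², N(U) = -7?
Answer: 6*I*√22 ≈ 28.142*I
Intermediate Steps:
M(p, R) = 2 + p²
I(q, G) = -76 + G*q (I(q, G) = G*q - 76 = -76 + G*q)
Q = -I*√22 (Q = -√(-24 + (2 + 0²)) = -√(-24 + (2 + 0)) = -√(-24 + 2) = -√(-22) = -I*√22 ≈ -4.6904*I)
I(N(6), -10)*Q = (-76 - 10*(-7))*(-I*√22) = (-76 + 70)*(-I*√22) = -(-6)*I*√22 = 6*I*√22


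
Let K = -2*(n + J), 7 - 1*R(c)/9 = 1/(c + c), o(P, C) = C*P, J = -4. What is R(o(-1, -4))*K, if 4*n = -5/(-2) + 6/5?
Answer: 12177/32 ≈ 380.53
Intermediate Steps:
n = 37/40 (n = (-5/(-2) + 6/5)/4 = (-5*(-1/2) + 6*(1/5))/4 = (5/2 + 6/5)/4 = (1/4)*(37/10) = 37/40 ≈ 0.92500)
R(c) = 63 - 9/(2*c) (R(c) = 63 - 9/(c + c) = 63 - 9*1/(2*c) = 63 - 9/(2*c))
K = 123/20 (K = -2*(37/40 - 4) = -2*(-123/40) = 123/20 ≈ 6.1500)
R(o(-1, -4))*K = (63 - 9/(2*((-4*(-1)))))*(123/20) = (63 - 9/2/4)*(123/20) = (63 - 9/2*1/4)*(123/20) = (63 - 9/8)*(123/20) = (495/8)*(123/20) = 12177/32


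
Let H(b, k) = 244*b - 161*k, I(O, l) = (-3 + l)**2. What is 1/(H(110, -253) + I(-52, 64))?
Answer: 1/71294 ≈ 1.4026e-5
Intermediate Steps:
H(b, k) = -161*k + 244*b
1/(H(110, -253) + I(-52, 64)) = 1/((-161*(-253) + 244*110) + (-3 + 64)**2) = 1/((40733 + 26840) + 61**2) = 1/(67573 + 3721) = 1/71294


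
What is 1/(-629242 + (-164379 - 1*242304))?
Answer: -1/1035925 ≈ -9.6532e-7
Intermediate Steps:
1/(-629242 + (-164379 - 1*242304)) = 1/(-629242 + (-164379 - 242304)) = 1/(-629242 - 406683) = 1/(-1035925) = -1/1035925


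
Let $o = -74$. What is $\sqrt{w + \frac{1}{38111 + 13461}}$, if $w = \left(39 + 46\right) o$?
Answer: $\frac{i \sqrt{4182332923947}}{25786} \approx 79.31 i$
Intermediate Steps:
$w = -6290$ ($w = \left(39 + 46\right) \left(-74\right) = 85 \left(-74\right) = -6290$)
$\sqrt{w + \frac{1}{38111 + 13461}} = \sqrt{-6290 + \frac{1}{38111 + 13461}} = \sqrt{-6290 + \frac{1}{51572}} = \sqrt{- \frac{324387879}{51572}} = \frac{i \sqrt{4182332923947}}{25786}$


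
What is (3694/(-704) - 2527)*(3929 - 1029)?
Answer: -646229475/88 ≈ -7.3435e+6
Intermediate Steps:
(3694/(-704) - 2527)*(3929 - 1029) = (3694*(-1/704) - 2527)*2900 = (-1847/352 - 2527)*2900 = -891351/352*2900 = -646229475/88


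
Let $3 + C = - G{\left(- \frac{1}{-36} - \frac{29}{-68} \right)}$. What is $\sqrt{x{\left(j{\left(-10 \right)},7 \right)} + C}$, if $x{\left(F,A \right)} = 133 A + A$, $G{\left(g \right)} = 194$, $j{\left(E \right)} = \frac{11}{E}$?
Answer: $\sqrt{741} \approx 27.221$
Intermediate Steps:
$x{\left(F,A \right)} = 134 A$
$C = -197$ ($C = -3 - 194 = -197$)
$\sqrt{x{\left(j{\left(-10 \right)},7 \right)} + C} = \sqrt{134 \cdot 7 - 197} = \sqrt{938 - 197} = \sqrt{741}$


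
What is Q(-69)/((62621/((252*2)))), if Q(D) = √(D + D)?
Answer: 504*I*√138/62621 ≈ 0.094548*I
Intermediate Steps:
Q(D) = √2*√D (Q(D) = √(2*D) = √2*√D)
Q(-69)/((62621/((252*2)))) = (√2*√(-69))/((62621/((252*2)))) = (√2*(I*√69))/((62621/504)) = (I*√138)/((62621*(1/504))) = (I*√138)/(62621/504) = (I*√138)*(504/62621) = 504*I*√138/62621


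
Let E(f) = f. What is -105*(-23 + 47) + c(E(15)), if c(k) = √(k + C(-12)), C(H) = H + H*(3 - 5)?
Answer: -2520 + 3*√3 ≈ -2514.8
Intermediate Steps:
C(H) = -H (C(H) = H + H*(-2) = H - 2*H = -H)
c(k) = √(12 + k) (c(k) = √(k - 1*(-12)) = √(k + 12) = √(12 + k))
-105*(-23 + 47) + c(E(15)) = -105*(-23 + 47) + √(12 + 15) = -105*24 + √27 = -2520 + 3*√3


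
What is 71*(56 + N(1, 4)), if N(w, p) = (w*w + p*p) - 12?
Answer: 4331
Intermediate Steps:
N(w, p) = -12 + p² + w² (N(w, p) = (w² + p²) - 12 = (p² + w²) - 12 = -12 + p² + w²)
71*(56 + N(1, 4)) = 71*(56 + (-12 + 4² + 1²)) = 71*(56 + (-12 + 16 + 1)) = 71*(56 + 5) = 71*61 = 4331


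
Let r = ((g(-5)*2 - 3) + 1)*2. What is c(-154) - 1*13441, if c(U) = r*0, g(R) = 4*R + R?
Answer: -13441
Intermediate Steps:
g(R) = 5*R
r = -104 (r = (((5*(-5))*2 - 3) + 1)*2 = ((-25*2 - 3) + 1)*2 = ((-50 - 3) + 1)*2 = (-53 + 1)*2 = -52*2 = -104)
c(U) = 0 (c(U) = -104*0 = 0)
c(-154) - 1*13441 = 0 - 1*13441 = 0 - 13441 = -13441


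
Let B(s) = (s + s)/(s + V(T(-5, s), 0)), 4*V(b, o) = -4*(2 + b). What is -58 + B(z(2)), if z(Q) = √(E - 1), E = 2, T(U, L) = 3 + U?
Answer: -56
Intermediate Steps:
V(b, o) = -2 - b (V(b, o) = (-4*(2 + b))/4 = (-8 - 4*b)/4 = -2 - b)
z(Q) = 1 (z(Q) = √(2 - 1) = √1 = 1)
B(s) = 2 (B(s) = (s + s)/(s + (-2 - (3 - 5))) = (2*s)/(s + (-2 - 1*(-2))) = (2*s)/(s + (-2 + 2)) = (2*s)/(s + 0) = (2*s)/s = 2)
-58 + B(z(2)) = -58 + 2 = -56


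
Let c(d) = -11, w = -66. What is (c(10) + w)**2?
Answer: 5929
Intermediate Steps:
(c(10) + w)**2 = (-11 - 66)**2 = (-77)**2 = 5929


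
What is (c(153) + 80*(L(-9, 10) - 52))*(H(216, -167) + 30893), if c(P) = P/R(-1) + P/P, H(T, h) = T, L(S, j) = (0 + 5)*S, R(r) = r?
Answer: -246134408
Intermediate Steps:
L(S, j) = 5*S
c(P) = 1 - P (c(P) = P/(-1) + P/P = P*(-1) + 1 = -P + 1 = 1 - P)
(c(153) + 80*(L(-9, 10) - 52))*(H(216, -167) + 30893) = ((1 - 1*153) + 80*(5*(-9) - 52))*(216 + 30893) = ((1 - 153) + 80*(-45 - 52))*31109 = (-152 + 80*(-97))*31109 = (-152 - 7760)*31109 = -7912*31109 = -246134408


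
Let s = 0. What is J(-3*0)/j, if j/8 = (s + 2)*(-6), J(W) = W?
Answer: 0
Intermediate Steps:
j = -96 (j = 8*((0 + 2)*(-6)) = 8*(2*(-6)) = 8*(-12) = -96)
J(-3*0)/j = -3*0/(-96) = 0*(-1/96) = 0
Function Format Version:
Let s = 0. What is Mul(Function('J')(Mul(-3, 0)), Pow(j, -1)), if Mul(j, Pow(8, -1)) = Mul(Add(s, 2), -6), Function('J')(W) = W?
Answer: 0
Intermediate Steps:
j = -96 (j = Mul(8, Mul(Add(0, 2), -6)) = Mul(8, Mul(2, -6)) = Mul(8, -12) = -96)
Mul(Function('J')(Mul(-3, 0)), Pow(j, -1)) = Mul(Mul(-3, 0), Pow(-96, -1)) = Mul(0, Rational(-1, 96)) = 0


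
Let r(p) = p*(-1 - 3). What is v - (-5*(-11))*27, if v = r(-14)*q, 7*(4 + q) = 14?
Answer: -1597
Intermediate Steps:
r(p) = -4*p (r(p) = p*(-4) = -4*p)
q = -2 (q = -4 + (⅐)*14 = -4 + 2 = -2)
v = -112 (v = -4*(-14)*(-2) = 56*(-2) = -112)
v - (-5*(-11))*27 = -112 - (-5*(-11))*27 = -112 - 55*27 = -112 - 1*1485 = -112 - 1485 = -1597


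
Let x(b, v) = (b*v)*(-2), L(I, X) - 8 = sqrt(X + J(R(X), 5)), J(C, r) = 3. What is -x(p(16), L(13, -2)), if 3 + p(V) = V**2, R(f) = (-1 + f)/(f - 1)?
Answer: 4554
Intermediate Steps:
R(f) = 1 (R(f) = (-1 + f)/(-1 + f) = 1)
p(V) = -3 + V**2
L(I, X) = 8 + sqrt(3 + X) (L(I, X) = 8 + sqrt(X + 3) = 8 + sqrt(3 + X))
x(b, v) = -2*b*v
-x(p(16), L(13, -2)) = -(-2)*(-3 + 16**2)*(8 + sqrt(3 - 2)) = -(-2)*(-3 + 256)*(8 + sqrt(1)) = -(-2)*253*(8 + 1) = -(-2)*253*9 = -1*(-4554) = 4554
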